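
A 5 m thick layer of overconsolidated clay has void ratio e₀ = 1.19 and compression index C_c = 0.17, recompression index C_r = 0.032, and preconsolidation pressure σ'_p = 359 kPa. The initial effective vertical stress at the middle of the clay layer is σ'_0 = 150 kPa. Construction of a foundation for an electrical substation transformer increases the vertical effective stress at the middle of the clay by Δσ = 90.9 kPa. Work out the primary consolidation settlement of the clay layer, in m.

Final effective stress: σ'_f = 150 + 90.9 = 240.9 kPa.
σ'_f = 240.9 ≤ σ'_p = 359 kPa, so the clay remains overconsolidated and only the recompression index applies:
S_c = C_r·H/(1+e₀)·log₁₀(σ'_f/σ'_0) = 0.032×5/2.19×log₁₀(240.9/150)
    = 0.073059 × 0.20575 = 0.01503 m

S_c ≈ 0.015 m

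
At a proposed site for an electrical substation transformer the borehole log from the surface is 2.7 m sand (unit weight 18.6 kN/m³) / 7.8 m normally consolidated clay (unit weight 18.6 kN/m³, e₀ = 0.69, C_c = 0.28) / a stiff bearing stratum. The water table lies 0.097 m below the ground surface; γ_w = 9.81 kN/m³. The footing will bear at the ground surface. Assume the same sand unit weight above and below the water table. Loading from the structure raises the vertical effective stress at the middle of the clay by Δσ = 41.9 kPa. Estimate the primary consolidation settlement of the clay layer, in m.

S_c ≈ 0.301 m

Mid-depth of clay below the ground surface: z = 2.7 + 7.8/2 = 6.6 m.
Total vertical stress at mid-clay: σ_v = 18.6×2.7 + 18.6×3.9 = 122.76 kPa.
Pore pressure: u = 9.81×(6.6 − 0.097) = 63.794 kPa.
Initial effective stress: σ'_0 = σ_v − u = 122.76 − 63.794 = 58.966 kPa.
Final effective stress: σ'_f = σ'_0 + Δσ = 58.966 + 41.9 = 100.87 kPa.
Normally consolidated clay, so the full stress increment lies on the virgin compression line:
S_c = C_c·H/(1+e₀)·log₁₀(σ'_f/σ'_0) = 0.28×7.8/(1+0.69)×log₁₀(100.87/58.966)
    = 1.2923 × 0.23316 = 0.3013 m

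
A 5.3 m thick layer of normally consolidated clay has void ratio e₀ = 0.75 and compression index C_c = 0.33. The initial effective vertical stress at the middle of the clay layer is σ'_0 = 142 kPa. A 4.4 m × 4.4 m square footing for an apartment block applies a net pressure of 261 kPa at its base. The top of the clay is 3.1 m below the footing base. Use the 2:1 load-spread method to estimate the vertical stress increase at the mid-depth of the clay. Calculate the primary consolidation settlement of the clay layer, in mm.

S_c ≈ 129 mm

Mid-depth of clay below the footing base: z = 3.1 + 5.3/2 = 5.75 m.
Stress increase at mid-clay by the 2:1 spreading method:
Δσ = qBL/((B+z)(L+z)) = 261×4.4×4.4/((4.4+5.75)(4.4+5.75)) = 49.047 kPa
Final effective stress: σ'_f = σ'_0 + Δσ = 142 + 49.047 = 191.05 kPa.
Normally consolidated clay, so the full stress increment lies on the virgin compression line:
S_c = C_c·H/(1+e₀)·log₁₀(σ'_f/σ'_0) = 0.33×5.3/(1+0.75)×log₁₀(191.05/142)
    = 0.99943 × 0.12886 = 0.1288 m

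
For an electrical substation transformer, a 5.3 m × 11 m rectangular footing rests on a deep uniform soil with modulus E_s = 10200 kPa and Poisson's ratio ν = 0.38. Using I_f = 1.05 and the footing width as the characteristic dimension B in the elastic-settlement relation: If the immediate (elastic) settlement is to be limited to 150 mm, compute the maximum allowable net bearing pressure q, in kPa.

S_e = q·B·(1−ν²)/E_s · I_f  ⇒  q = S_e·E_s / (B·(1−ν²)·I_f).
q = 0.15 × 10200 / (5.3 × 0.8556 × 1.05) = 321.3 kPa

q ≈ 321 kPa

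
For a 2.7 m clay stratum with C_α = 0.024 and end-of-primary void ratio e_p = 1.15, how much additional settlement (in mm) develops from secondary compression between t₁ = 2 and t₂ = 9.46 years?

Secondary compression: S_s = C_α·H/(1+e_p)·log₁₀(t₂/t₁)
S_s = 0.024×2.7/(1+1.15)×log₁₀(9.46/2)
    = 0.03014 × 0.6749 = 0.02034 m

S_s ≈ 20.3 mm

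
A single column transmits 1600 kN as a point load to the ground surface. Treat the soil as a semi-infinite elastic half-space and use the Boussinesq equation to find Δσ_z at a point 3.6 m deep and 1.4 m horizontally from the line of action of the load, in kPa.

Boussinesq vertical stress below a point load on an elastic half-space:
Δσ_z = 3P/(2πz²) · [1 + (r/z)²]^(−5/2)
r/z = 1.4/3.6 = 0.38889; [1+(r/z)²]^(−5/2) = 0.70322.
Δσ_z = 3×1600/(2π×3.6²) × 0.70322 = 58.946 × 0.70322 = 41.45 kPa

Δσ_z ≈ 41.5 kPa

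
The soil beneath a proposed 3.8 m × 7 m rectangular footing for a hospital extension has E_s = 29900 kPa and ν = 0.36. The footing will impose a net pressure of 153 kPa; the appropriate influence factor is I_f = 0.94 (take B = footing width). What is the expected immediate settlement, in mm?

Immediate (elastic) settlement: S_e = q·B·(1−ν²)/E_s · I_f.
S_e = 153 × 3.8 × (1 − 0.36²) / 29900 × 0.94
    = 153 × 3.8 × 0.8704 / 29900 × 0.94
    = 0.01591 m = 15.91 mm

S_e ≈ 15.9 mm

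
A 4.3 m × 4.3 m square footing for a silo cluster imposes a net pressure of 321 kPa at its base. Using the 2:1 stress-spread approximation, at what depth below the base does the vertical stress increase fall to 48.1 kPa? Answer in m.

2:1 spreading — at depth z the loaded area has grown by z in each plan dimension:
qB²/(B+z)² = Δσ_z ⇒ z = B(√(q/Δσ_z) − 1) = 4.3×(√(321/48.1) − 1) = 6.808 m

z ≈ 6.81 m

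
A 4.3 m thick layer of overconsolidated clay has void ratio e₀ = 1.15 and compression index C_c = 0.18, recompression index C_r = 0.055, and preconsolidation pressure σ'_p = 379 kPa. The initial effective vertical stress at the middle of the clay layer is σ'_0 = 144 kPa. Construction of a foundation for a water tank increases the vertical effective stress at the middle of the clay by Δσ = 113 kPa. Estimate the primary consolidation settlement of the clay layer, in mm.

S_c ≈ 27.7 mm

Final effective stress: σ'_f = 144 + 113 = 257 kPa.
σ'_f = 257 ≤ σ'_p = 379 kPa, so the clay remains overconsolidated and only the recompression index applies:
S_c = C_r·H/(1+e₀)·log₁₀(σ'_f/σ'_0) = 0.055×4.3/2.15×log₁₀(257/144)
    = 0.11 × 0.25157 = 0.02767 m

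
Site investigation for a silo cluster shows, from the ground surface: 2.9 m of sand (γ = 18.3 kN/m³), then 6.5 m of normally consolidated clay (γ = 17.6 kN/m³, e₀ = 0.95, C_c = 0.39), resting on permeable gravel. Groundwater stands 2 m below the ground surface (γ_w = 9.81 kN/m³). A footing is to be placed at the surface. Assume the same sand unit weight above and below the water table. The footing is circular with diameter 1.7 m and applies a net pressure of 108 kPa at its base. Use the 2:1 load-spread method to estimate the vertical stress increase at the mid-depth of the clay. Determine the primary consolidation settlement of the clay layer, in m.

Mid-depth of clay below the ground surface: z = 2.9 + 6.5/2 = 6.15 m.
Total vertical stress at mid-clay: σ_v = 18.3×2.9 + 17.6×3.25 = 110.27 kPa.
Pore pressure: u = 9.81×(6.15 − 2) = 40.712 kPa.
Initial effective stress: σ'_0 = σ_v − u = 110.27 − 40.712 = 69.558 kPa.
Stress increase at mid-clay by the 2:1 spreading method:
Δσ ≈ qD²/(D+z)² = 108×1.7²/(1.7+6.15)² = 5.065 kPa
Final effective stress: σ'_f = σ'_0 + Δσ = 69.558 + 5.065 = 74.623 kPa.
Normally consolidated clay, so the full stress increment lies on the virgin compression line:
S_c = C_c·H/(1+e₀)·log₁₀(σ'_f/σ'_0) = 0.39×6.5/(1+0.95)×log₁₀(74.623/69.558)
    = 1.3 × 0.030526 = 0.03968 m

S_c ≈ 0.0397 m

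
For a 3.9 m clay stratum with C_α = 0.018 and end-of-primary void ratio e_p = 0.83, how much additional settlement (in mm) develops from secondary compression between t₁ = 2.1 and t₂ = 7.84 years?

S_s ≈ 21.9 mm

Secondary compression: S_s = C_α·H/(1+e_p)·log₁₀(t₂/t₁)
S_s = 0.018×3.9/(1+0.83)×log₁₀(7.84/2.1)
    = 0.03836 × 0.5721 = 0.02195 m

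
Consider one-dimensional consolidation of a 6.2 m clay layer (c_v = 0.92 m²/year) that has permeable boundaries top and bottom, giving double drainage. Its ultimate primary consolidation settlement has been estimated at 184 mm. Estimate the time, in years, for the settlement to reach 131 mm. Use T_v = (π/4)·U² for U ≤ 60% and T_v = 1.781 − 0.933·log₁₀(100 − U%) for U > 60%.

t ≈ 4.38 years

Drainage path length: H_d = H/2 = 3.1 m (double drainage).
U = S(t)/S_ult = 131/184 = 0.712.
U > 60%: T_v = 1.781 − 0.933·log₁₀(100 − 71.196) = 0.41933.
t = T_v·H_d²/c_v = 0.41933×3.1²/0.92 = 4.38 years.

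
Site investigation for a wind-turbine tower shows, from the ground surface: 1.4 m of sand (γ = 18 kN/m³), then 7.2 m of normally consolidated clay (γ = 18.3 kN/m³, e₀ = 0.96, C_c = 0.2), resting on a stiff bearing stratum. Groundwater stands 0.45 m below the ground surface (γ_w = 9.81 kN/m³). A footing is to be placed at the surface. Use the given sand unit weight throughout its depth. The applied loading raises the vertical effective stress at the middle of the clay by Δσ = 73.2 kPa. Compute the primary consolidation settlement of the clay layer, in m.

S_c ≈ 0.302 m

Mid-depth of clay below the ground surface: z = 1.4 + 7.2/2 = 5 m.
Total vertical stress at mid-clay: σ_v = 18×1.4 + 18.3×3.6 = 91.08 kPa.
Pore pressure: u = 9.81×(5 − 0.45) = 44.636 kPa.
Initial effective stress: σ'_0 = σ_v − u = 91.08 − 44.636 = 46.444 kPa.
Final effective stress: σ'_f = σ'_0 + Δσ = 46.444 + 73.2 = 119.64 kPa.
Normally consolidated clay, so the full stress increment lies on the virgin compression line:
S_c = C_c·H/(1+e₀)·log₁₀(σ'_f/σ'_0) = 0.2×7.2/(1+0.96)×log₁₀(119.64/46.444)
    = 0.73469 × 0.41095 = 0.3019 m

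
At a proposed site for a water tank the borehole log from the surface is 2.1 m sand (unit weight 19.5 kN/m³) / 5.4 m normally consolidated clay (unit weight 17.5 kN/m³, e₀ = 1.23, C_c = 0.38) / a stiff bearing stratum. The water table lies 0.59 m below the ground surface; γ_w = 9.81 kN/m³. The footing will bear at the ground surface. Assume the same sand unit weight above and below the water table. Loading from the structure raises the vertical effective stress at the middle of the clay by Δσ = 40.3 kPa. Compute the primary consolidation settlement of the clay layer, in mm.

S_c ≈ 248 mm

Mid-depth of clay below the ground surface: z = 2.1 + 5.4/2 = 4.8 m.
Total vertical stress at mid-clay: σ_v = 19.5×2.1 + 17.5×2.7 = 88.2 kPa.
Pore pressure: u = 9.81×(4.8 − 0.59) = 41.3 kPa.
Initial effective stress: σ'_0 = σ_v − u = 88.2 − 41.3 = 46.9 kPa.
Final effective stress: σ'_f = σ'_0 + Δσ = 46.9 + 40.3 = 87.2 kPa.
Normally consolidated clay, so the full stress increment lies on the virgin compression line:
S_c = C_c·H/(1+e₀)·log₁₀(σ'_f/σ'_0) = 0.38×5.4/(1+1.23)×log₁₀(87.2/46.9)
    = 0.92018 × 0.26934 = 0.2478 m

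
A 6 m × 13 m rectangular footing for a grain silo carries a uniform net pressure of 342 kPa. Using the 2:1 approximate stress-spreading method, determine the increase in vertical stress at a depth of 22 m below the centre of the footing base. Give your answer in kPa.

Δσ_z ≈ 27.2 kPa

By the 2:1 method the load spreads at 1 horizontal : 2 vertical, so at depth z the loaded area has grown by z in each plan dimension:
Δσ = qBL/((B+z)(L+z)) = 342×6×13/((6+22)(13+22)) = 27.22 kPa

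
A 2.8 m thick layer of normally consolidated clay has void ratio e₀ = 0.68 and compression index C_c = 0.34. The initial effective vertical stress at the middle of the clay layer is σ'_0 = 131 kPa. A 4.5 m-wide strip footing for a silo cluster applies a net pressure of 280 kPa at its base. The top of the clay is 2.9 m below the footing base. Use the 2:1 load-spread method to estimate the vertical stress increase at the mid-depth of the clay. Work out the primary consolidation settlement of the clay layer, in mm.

S_c ≈ 182 mm

Mid-depth of clay below the footing base: z = 2.9 + 2.8/2 = 4.3 m.
Stress increase at mid-clay by the 2:1 spreading method:
Δσ = qB/(B+z) = 280×4.5/(4.5+4.3) = 143.18 kPa
Final effective stress: σ'_f = σ'_0 + Δσ = 131 + 143.18 = 274.18 kPa.
Normally consolidated clay, so the full stress increment lies on the virgin compression line:
S_c = C_c·H/(1+e₀)·log₁₀(σ'_f/σ'_0) = 0.34×2.8/(1+0.68)×log₁₀(274.18/131)
    = 0.56667 × 0.32076 = 0.1818 m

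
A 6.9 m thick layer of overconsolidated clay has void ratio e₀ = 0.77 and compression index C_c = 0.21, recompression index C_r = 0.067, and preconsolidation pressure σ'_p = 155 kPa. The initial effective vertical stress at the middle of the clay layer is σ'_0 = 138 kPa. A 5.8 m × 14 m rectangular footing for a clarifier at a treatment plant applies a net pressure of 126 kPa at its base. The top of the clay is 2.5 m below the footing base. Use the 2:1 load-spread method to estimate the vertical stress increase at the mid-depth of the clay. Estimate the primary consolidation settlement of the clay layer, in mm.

S_c ≈ 69.6 mm

Mid-depth of clay below the footing base: z = 2.5 + 6.9/2 = 5.95 m.
Stress increase at mid-clay by the 2:1 spreading method:
Δσ = qBL/((B+z)(L+z)) = 126×5.8×14/((5.8+5.95)(14+5.95)) = 43.646 kPa
Final effective stress: σ'_f = 138 + 43.646 = 181.65 kPa.
σ'_f = 181.65 > σ'_p = 155 kPa, so the stress path crosses the preconsolidation pressure — recompression up to σ'_p, then virgin compression beyond:
S_c = H/(1+e₀)·[C_r·log₁₀(σ'_p/σ'_0) + C_c·log₁₀(σ'_f/σ'_p)]
    = 6.9/1.77 × [0.067×log₁₀(155/138) + 0.21×log₁₀(181.65/155)]
    = 3.8983 × [0.0033803 + 0.01447] = 0.06959 m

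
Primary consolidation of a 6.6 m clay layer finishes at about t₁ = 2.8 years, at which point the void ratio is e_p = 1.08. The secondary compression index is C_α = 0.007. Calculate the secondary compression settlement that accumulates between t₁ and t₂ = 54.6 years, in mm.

S_s ≈ 28.7 mm

Secondary compression: S_s = C_α·H/(1+e_p)·log₁₀(t₂/t₁)
S_s = 0.007×6.6/(1+1.08)×log₁₀(54.6/2.8)
    = 0.02221 × 1.29 = 0.02865 m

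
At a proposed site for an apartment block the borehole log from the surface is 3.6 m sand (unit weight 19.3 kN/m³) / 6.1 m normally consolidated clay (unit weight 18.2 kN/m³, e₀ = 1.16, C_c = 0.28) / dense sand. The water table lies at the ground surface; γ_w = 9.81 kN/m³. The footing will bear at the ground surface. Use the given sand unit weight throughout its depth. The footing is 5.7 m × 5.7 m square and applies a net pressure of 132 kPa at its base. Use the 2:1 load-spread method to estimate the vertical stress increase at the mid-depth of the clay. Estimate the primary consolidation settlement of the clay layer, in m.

S_c ≈ 0.132 m

Mid-depth of clay below the ground surface: z = 3.6 + 6.1/2 = 6.65 m.
Total vertical stress at mid-clay: σ_v = 19.3×3.6 + 18.2×3.05 = 124.99 kPa.
Pore pressure: u = 9.81×(6.65 − 0) = 65.237 kPa.
Initial effective stress: σ'_0 = σ_v − u = 124.99 − 65.237 = 59.753 kPa.
Stress increase at mid-clay by the 2:1 spreading method:
Δσ = qBL/((B+z)(L+z)) = 132×5.7×5.7/((5.7+6.65)(5.7+6.65)) = 28.118 kPa
Final effective stress: σ'_f = σ'_0 + Δσ = 59.753 + 28.118 = 87.871 kPa.
Normally consolidated clay, so the full stress increment lies on the virgin compression line:
S_c = C_c·H/(1+e₀)·log₁₀(σ'_f/σ'_0) = 0.28×6.1/(1+1.16)×log₁₀(87.871/59.753)
    = 0.79074 × 0.16749 = 0.1324 m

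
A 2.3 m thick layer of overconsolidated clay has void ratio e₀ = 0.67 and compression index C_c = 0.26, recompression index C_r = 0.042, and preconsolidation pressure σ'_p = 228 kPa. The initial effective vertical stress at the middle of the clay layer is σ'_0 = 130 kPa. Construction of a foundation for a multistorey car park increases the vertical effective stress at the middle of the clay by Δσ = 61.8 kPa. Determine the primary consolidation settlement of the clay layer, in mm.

Final effective stress: σ'_f = 130 + 61.8 = 191.8 kPa.
σ'_f = 191.8 ≤ σ'_p = 228 kPa, so the clay remains overconsolidated and only the recompression index applies:
S_c = C_r·H/(1+e₀)·log₁₀(σ'_f/σ'_0) = 0.042×2.3/1.67×log₁₀(191.8/130)
    = 0.057842 × 0.16891 = 0.00977 m

S_c ≈ 9.77 mm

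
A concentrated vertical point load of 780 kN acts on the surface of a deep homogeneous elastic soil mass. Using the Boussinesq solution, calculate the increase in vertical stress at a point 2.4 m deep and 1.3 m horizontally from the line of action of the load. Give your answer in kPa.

Δσ_z ≈ 34 kPa

Boussinesq vertical stress below a point load on an elastic half-space:
Δσ_z = 3P/(2πz²) · [1 + (r/z)²]^(−5/2)
r/z = 1.3/2.4 = 0.54167; [1+(r/z)²]^(−5/2) = 0.52561.
Δσ_z = 3×780/(2π×2.4²) × 0.52561 = 64.657 × 0.52561 = 33.98 kPa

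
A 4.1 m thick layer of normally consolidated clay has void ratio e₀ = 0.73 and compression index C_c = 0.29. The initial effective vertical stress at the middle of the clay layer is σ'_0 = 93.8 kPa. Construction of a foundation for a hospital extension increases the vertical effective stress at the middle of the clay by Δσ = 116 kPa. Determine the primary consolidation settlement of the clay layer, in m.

S_c ≈ 0.24 m

Final effective stress: σ'_f = σ'_0 + Δσ = 93.8 + 116 = 209.8 kPa.
Normally consolidated clay, so the full stress increment lies on the virgin compression line:
S_c = C_c·H/(1+e₀)·log₁₀(σ'_f/σ'_0) = 0.29×4.1/(1+0.73)×log₁₀(209.8/93.8)
    = 0.68728 × 0.3496 = 0.2403 m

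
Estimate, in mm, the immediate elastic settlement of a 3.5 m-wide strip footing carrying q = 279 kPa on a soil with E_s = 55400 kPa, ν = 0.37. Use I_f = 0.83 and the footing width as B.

S_e ≈ 12.6 mm

Immediate (elastic) settlement: S_e = q·B·(1−ν²)/E_s · I_f.
S_e = 279 × 3.5 × (1 − 0.37²) / 55400 × 0.83
    = 279 × 3.5 × 0.8631 / 55400 × 0.83
    = 0.01263 m = 12.63 mm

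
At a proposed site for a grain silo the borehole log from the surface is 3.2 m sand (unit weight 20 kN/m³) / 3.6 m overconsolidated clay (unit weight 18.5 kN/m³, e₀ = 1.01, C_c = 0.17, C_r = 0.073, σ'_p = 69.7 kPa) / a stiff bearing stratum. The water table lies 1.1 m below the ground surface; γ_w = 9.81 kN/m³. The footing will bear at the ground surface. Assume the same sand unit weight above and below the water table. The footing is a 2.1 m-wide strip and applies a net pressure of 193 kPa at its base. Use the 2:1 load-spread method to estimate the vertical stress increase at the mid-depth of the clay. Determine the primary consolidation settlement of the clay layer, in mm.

Mid-depth of clay below the ground surface: z = 3.2 + 3.6/2 = 5 m.
Total vertical stress at mid-clay: σ_v = 20×3.2 + 18.5×1.8 = 97.3 kPa.
Pore pressure: u = 9.81×(5 − 1.1) = 38.259 kPa.
Initial effective stress: σ'_0 = σ_v − u = 97.3 − 38.259 = 59.041 kPa.
Stress increase at mid-clay by the 2:1 spreading method:
Δσ = qB/(B+z) = 193×2.1/(2.1+5) = 57.085 kPa
Final effective stress: σ'_f = 59.041 + 57.085 = 116.13 kPa.
σ'_f = 116.13 > σ'_p = 69.7 kPa, so the stress path crosses the preconsolidation pressure — recompression up to σ'_p, then virgin compression beyond:
S_c = H/(1+e₀)·[C_r·log₁₀(σ'_p/σ'_0) + C_c·log₁₀(σ'_f/σ'_p)]
    = 3.6/2.01 × [0.073×log₁₀(69.7/59.041) + 0.17×log₁₀(116.13/69.7)]
    = 1.791 × [0.0052618 + 0.037691] = 0.07693 m

S_c ≈ 76.9 mm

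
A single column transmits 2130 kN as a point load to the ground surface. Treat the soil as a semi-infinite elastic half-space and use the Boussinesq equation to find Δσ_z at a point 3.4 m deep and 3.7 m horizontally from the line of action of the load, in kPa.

Boussinesq vertical stress below a point load on an elastic half-space:
Δσ_z = 3P/(2πz²) · [1 + (r/z)²]^(−5/2)
r/z = 3.7/3.4 = 1.0882; [1+(r/z)²]^(−5/2) = 0.14182.
Δσ_z = 3×2130/(2π×3.4²) × 0.14182 = 87.976 × 0.14182 = 12.48 kPa

Δσ_z ≈ 12.5 kPa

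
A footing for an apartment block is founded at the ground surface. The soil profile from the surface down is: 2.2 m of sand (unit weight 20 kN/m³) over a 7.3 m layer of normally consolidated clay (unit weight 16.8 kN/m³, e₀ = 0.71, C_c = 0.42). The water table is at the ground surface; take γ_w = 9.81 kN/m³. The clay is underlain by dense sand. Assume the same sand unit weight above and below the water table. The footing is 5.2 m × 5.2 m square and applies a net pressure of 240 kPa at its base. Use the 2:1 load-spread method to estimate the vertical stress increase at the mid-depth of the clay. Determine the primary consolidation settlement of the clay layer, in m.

S_c ≈ 0.581 m

Mid-depth of clay below the ground surface: z = 2.2 + 7.3/2 = 5.85 m.
Total vertical stress at mid-clay: σ_v = 20×2.2 + 16.8×3.65 = 105.32 kPa.
Pore pressure: u = 9.81×(5.85 − 0) = 57.389 kPa.
Initial effective stress: σ'_0 = σ_v − u = 105.32 − 57.389 = 47.931 kPa.
Stress increase at mid-clay by the 2:1 spreading method:
Δσ = qBL/((B+z)(L+z)) = 240×5.2×5.2/((5.2+5.85)(5.2+5.85)) = 53.149 kPa
Final effective stress: σ'_f = σ'_0 + Δσ = 47.931 + 53.149 = 101.08 kPa.
Normally consolidated clay, so the full stress increment lies on the virgin compression line:
S_c = C_c·H/(1+e₀)·log₁₀(σ'_f/σ'_0) = 0.42×7.3/(1+0.71)×log₁₀(101.08/47.931)
    = 1.793 × 0.32405 = 0.581 m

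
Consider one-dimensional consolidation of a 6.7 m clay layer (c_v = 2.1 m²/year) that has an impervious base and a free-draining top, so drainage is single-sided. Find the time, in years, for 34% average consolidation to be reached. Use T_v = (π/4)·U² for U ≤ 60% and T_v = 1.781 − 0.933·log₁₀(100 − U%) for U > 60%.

Drainage path length: H_d = H = 6.7 m (single drainage).
U ≤ 60%: T_v = (π/4)·U² = (π/4)×0.34² = 0.090792.
t = T_v·H_d²/c_v = 0.090792×6.7²/2.1 = 1.941 years.

t ≈ 1.94 years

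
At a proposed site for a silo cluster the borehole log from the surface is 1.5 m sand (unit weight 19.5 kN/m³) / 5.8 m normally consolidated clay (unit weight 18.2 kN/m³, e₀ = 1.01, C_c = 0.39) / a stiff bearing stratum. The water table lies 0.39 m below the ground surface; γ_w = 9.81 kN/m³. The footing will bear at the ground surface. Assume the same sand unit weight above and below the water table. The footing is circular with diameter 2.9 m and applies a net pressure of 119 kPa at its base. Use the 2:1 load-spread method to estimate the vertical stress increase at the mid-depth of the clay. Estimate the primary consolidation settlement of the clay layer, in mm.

Mid-depth of clay below the ground surface: z = 1.5 + 5.8/2 = 4.4 m.
Total vertical stress at mid-clay: σ_v = 19.5×1.5 + 18.2×2.9 = 82.03 kPa.
Pore pressure: u = 9.81×(4.4 − 0.39) = 39.338 kPa.
Initial effective stress: σ'_0 = σ_v − u = 82.03 − 39.338 = 42.692 kPa.
Stress increase at mid-clay by the 2:1 spreading method:
Δσ ≈ qD²/(D+z)² = 119×2.9²/(2.9+4.4)² = 18.78 kPa
Final effective stress: σ'_f = σ'_0 + Δσ = 42.692 + 18.78 = 61.472 kPa.
Normally consolidated clay, so the full stress increment lies on the virgin compression line:
S_c = C_c·H/(1+e₀)·log₁₀(σ'_f/σ'_0) = 0.39×5.8/(1+1.01)×log₁₀(61.472/42.692)
    = 1.1254 × 0.15833 = 0.1782 m

S_c ≈ 178 mm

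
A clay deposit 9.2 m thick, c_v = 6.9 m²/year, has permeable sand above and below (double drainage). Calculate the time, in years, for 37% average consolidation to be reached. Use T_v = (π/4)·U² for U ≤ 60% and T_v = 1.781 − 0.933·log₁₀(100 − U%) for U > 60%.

Drainage path length: H_d = H/2 = 4.6 m (double drainage).
U ≤ 60%: T_v = (π/4)·U² = (π/4)×0.37² = 0.10752.
t = T_v·H_d²/c_v = 0.10752×4.6²/6.9 = 0.3297 years.

t ≈ 0.33 years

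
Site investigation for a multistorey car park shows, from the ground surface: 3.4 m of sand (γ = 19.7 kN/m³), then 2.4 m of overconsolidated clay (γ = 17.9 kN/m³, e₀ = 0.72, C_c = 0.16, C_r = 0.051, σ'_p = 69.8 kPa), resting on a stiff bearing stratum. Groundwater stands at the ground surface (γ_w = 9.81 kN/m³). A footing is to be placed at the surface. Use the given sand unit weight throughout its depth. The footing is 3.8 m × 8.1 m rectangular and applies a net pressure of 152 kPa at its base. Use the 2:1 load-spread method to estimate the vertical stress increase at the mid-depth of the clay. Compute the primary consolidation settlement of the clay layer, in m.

S_c ≈ 0.0363 m

Mid-depth of clay below the ground surface: z = 3.4 + 2.4/2 = 4.6 m.
Total vertical stress at mid-clay: σ_v = 19.7×3.4 + 17.9×1.2 = 88.46 kPa.
Pore pressure: u = 9.81×(4.6 − 0) = 45.126 kPa.
Initial effective stress: σ'_0 = σ_v − u = 88.46 − 45.126 = 43.334 kPa.
Stress increase at mid-clay by the 2:1 spreading method:
Δσ = qBL/((B+z)(L+z)) = 152×3.8×8.1/((3.8+4.6)(8.1+4.6)) = 43.856 kPa
Final effective stress: σ'_f = 43.334 + 43.856 = 87.19 kPa.
σ'_f = 87.19 > σ'_p = 69.8 kPa, so the stress path crosses the preconsolidation pressure — recompression up to σ'_p, then virgin compression beyond:
S_c = H/(1+e₀)·[C_r·log₁₀(σ'_p/σ'_0) + C_c·log₁₀(σ'_f/σ'_p)]
    = 2.4/1.72 × [0.051×log₁₀(69.8/43.334) + 0.16×log₁₀(87.19/69.8)]
    = 1.3953 × [0.010558 + 0.015458] = 0.0363 m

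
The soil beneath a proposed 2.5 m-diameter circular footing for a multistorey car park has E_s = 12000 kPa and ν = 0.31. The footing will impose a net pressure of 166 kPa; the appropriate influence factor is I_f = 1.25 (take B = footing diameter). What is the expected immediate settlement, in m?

Immediate (elastic) settlement: S_e = q·B·(1−ν²)/E_s · I_f.
S_e = 166 × 2.5 × (1 − 0.31²) / 12000 × 1.25
    = 166 × 2.5 × 0.9039 / 12000 × 1.25
    = 0.03907 m

S_e ≈ 0.0391 m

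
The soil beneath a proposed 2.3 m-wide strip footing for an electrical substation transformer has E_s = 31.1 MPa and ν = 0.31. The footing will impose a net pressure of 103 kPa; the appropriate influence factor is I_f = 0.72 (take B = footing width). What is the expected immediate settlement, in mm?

Immediate (elastic) settlement: S_e = q·B·(1−ν²)/E_s · I_f.
E_s = 31.1 MPa = 31100 kPa.
S_e = 103 × 2.3 × (1 − 0.31²) / 31100 × 0.72
    = 103 × 2.3 × 0.9039 / 31100 × 0.72
    = 0.004957 m = 4.957 mm

S_e ≈ 4.96 mm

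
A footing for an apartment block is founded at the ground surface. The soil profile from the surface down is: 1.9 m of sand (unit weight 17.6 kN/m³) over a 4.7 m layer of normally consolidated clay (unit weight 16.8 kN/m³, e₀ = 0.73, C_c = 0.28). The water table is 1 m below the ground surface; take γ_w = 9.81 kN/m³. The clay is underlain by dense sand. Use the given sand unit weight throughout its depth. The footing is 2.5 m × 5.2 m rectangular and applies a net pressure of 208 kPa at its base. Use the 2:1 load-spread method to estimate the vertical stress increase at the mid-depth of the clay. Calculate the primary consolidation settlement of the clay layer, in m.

Mid-depth of clay below the ground surface: z = 1.9 + 4.7/2 = 4.25 m.
Total vertical stress at mid-clay: σ_v = 17.6×1.9 + 16.8×2.35 = 72.92 kPa.
Pore pressure: u = 9.81×(4.25 − 1) = 31.883 kPa.
Initial effective stress: σ'_0 = σ_v − u = 72.92 − 31.883 = 41.037 kPa.
Stress increase at mid-clay by the 2:1 spreading method:
Δσ = qBL/((B+z)(L+z)) = 208×2.5×5.2/((2.5+4.25)(5.2+4.25)) = 42.391 kPa
Final effective stress: σ'_f = σ'_0 + Δσ = 41.037 + 42.391 = 83.428 kPa.
Normally consolidated clay, so the full stress increment lies on the virgin compression line:
S_c = C_c·H/(1+e₀)·log₁₀(σ'_f/σ'_0) = 0.28×4.7/(1+0.73)×log₁₀(83.428/41.037)
    = 0.76069 × 0.30814 = 0.2344 m

S_c ≈ 0.234 m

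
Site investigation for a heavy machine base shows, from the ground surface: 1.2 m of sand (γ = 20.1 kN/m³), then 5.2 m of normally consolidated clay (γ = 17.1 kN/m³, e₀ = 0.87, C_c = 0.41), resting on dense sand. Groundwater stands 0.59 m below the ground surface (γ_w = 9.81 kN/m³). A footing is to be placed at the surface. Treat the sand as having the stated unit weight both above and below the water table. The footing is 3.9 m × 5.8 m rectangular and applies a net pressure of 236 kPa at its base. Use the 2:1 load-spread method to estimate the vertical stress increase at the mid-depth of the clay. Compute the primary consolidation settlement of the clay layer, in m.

S_c ≈ 0.535 m

Mid-depth of clay below the ground surface: z = 1.2 + 5.2/2 = 3.8 m.
Total vertical stress at mid-clay: σ_v = 20.1×1.2 + 17.1×2.6 = 68.58 kPa.
Pore pressure: u = 9.81×(3.8 − 0.59) = 31.49 kPa.
Initial effective stress: σ'_0 = σ_v − u = 68.58 − 31.49 = 37.09 kPa.
Stress increase at mid-clay by the 2:1 spreading method:
Δσ = qBL/((B+z)(L+z)) = 236×3.9×5.8/((3.9+3.8)(5.8+3.8)) = 72.218 kPa
Final effective stress: σ'_f = σ'_0 + Δσ = 37.09 + 72.218 = 109.31 kPa.
Normally consolidated clay, so the full stress increment lies on the virgin compression line:
S_c = C_c·H/(1+e₀)·log₁₀(σ'_f/σ'_0) = 0.41×5.2/(1+0.87)×log₁₀(109.31/37.09)
    = 1.1401 × 0.4694 = 0.5352 m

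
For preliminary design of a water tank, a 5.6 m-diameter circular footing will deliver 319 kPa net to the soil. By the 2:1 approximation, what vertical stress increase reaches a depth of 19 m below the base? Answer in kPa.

Δσ_z ≈ 16.5 kPa

By the 2:1 method the load spreads at 1 horizontal : 2 vertical, so at depth z the loaded area has grown by z in each plan dimension:
Δσ ≈ qD²/(D+z)² = 319×5.6²/(5.6+19)² = 16.531 kPa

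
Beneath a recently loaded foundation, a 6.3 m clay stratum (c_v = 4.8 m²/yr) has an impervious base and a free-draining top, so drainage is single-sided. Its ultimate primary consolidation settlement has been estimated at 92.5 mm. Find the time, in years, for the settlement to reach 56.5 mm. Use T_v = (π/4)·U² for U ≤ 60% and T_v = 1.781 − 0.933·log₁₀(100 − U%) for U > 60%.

Drainage path length: H_d = H = 6.3 m (single drainage).
U = S(t)/S_ult = 56.5/92.5 = 0.6108.
U > 60%: T_v = 1.781 − 0.933·log₁₀(100 − 61.081) = 0.29738.
t = T_v·H_d²/c_v = 0.29738×6.3²/4.8 = 2.459 years.

t ≈ 2.46 years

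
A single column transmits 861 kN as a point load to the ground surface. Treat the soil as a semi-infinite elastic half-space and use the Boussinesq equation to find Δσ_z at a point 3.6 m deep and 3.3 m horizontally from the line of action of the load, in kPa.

Δσ_z ≈ 6.9 kPa

Boussinesq vertical stress below a point load on an elastic half-space:
Δσ_z = 3P/(2πz²) · [1 + (r/z)²]^(−5/2)
r/z = 3.3/3.6 = 0.91667; [1+(r/z)²]^(−5/2) = 0.21767.
Δσ_z = 3×861/(2π×3.6²) × 0.21767 = 31.72 × 0.21767 = 6.904 kPa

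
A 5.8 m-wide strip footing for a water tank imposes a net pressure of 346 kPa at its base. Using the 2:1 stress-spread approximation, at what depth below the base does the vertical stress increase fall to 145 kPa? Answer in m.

2:1 spreading — at depth z the loaded area has grown by z in each plan dimension:
qB/(B+z) = Δσ_z ⇒ z = qB/Δσ_z − B = 346×5.8/145 − 5.8 = 8.04 m

z ≈ 8.04 m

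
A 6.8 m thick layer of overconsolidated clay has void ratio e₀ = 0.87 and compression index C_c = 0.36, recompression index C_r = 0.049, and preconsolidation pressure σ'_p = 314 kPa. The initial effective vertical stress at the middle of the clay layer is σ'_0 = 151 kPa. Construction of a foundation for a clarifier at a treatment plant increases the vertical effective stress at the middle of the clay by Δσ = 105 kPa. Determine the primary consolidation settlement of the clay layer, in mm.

S_c ≈ 40.9 mm

Final effective stress: σ'_f = 151 + 105 = 256 kPa.
σ'_f = 256 ≤ σ'_p = 314 kPa, so the clay remains overconsolidated and only the recompression index applies:
S_c = C_r·H/(1+e₀)·log₁₀(σ'_f/σ'_0) = 0.049×6.8/1.87×log₁₀(256/151)
    = 0.17818 × 0.22926 = 0.04085 m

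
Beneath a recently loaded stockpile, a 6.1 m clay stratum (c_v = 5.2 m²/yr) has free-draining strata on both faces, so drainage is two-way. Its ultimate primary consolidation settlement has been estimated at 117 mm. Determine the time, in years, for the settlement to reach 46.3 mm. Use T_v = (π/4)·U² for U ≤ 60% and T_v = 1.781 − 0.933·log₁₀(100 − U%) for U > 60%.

t ≈ 0.22 years

Drainage path length: H_d = H/2 = 3.05 m (double drainage).
U = S(t)/S_ult = 46.3/117 = 0.3957.
U ≤ 60%: T_v = (π/4)·U² = (π/4)×0.39573² = 0.12299.
t = T_v·H_d²/c_v = 0.12299×3.05²/5.2 = 0.22 years.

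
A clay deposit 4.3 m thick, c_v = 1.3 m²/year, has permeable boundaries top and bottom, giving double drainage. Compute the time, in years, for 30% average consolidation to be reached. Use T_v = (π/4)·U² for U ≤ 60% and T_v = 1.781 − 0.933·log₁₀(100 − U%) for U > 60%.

t ≈ 0.251 years

Drainage path length: H_d = H/2 = 2.15 m (double drainage).
U ≤ 60%: T_v = (π/4)·U² = (π/4)×0.3² = 0.070686.
t = T_v·H_d²/c_v = 0.070686×2.15²/1.3 = 0.2513 years.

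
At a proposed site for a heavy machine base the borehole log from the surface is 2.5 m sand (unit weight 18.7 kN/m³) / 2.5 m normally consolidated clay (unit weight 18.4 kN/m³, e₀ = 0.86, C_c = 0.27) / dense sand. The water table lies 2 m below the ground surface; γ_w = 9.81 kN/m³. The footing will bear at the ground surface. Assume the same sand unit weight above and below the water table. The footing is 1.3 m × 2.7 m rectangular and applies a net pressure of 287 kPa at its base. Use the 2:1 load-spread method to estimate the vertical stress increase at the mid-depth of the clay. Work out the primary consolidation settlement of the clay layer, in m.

S_c ≈ 0.0729 m

Mid-depth of clay below the ground surface: z = 2.5 + 2.5/2 = 3.75 m.
Total vertical stress at mid-clay: σ_v = 18.7×2.5 + 18.4×1.25 = 69.75 kPa.
Pore pressure: u = 9.81×(3.75 − 2) = 17.168 kPa.
Initial effective stress: σ'_0 = σ_v − u = 69.75 − 17.168 = 52.582 kPa.
Stress increase at mid-clay by the 2:1 spreading method:
Δσ = qBL/((B+z)(L+z)) = 287×1.3×2.7/((1.3+3.75)(2.7+3.75)) = 30.927 kPa
Final effective stress: σ'_f = σ'_0 + Δσ = 52.582 + 30.927 = 83.509 kPa.
Normally consolidated clay, so the full stress increment lies on the virgin compression line:
S_c = C_c·H/(1+e₀)·log₁₀(σ'_f/σ'_0) = 0.27×2.5/(1+0.86)×log₁₀(83.509/52.582)
    = 0.3629 × 0.2009 = 0.07291 m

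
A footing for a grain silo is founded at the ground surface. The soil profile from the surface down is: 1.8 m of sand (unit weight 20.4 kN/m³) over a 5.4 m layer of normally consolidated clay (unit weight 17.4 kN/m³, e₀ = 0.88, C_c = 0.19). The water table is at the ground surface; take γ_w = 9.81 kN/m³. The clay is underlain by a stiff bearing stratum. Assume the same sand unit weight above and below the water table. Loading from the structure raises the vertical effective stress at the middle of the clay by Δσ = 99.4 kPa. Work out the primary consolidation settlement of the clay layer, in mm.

Mid-depth of clay below the ground surface: z = 1.8 + 5.4/2 = 4.5 m.
Total vertical stress at mid-clay: σ_v = 20.4×1.8 + 17.4×2.7 = 83.7 kPa.
Pore pressure: u = 9.81×(4.5 − 0) = 44.145 kPa.
Initial effective stress: σ'_0 = σ_v − u = 83.7 − 44.145 = 39.555 kPa.
Final effective stress: σ'_f = σ'_0 + Δσ = 39.555 + 99.4 = 138.96 kPa.
Normally consolidated clay, so the full stress increment lies on the virgin compression line:
S_c = C_c·H/(1+e₀)·log₁₀(σ'_f/σ'_0) = 0.19×5.4/(1+0.88)×log₁₀(138.96/39.555)
    = 0.54574 × 0.54569 = 0.2978 m

S_c ≈ 298 mm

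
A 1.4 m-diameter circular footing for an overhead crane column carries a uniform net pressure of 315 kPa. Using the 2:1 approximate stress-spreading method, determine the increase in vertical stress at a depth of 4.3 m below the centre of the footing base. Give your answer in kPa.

Δσ_z ≈ 19 kPa

By the 2:1 method the load spreads at 1 horizontal : 2 vertical, so at depth z the loaded area has grown by z in each plan dimension:
Δσ ≈ qD²/(D+z)² = 315×1.4²/(1.4+4.3)² = 19.003 kPa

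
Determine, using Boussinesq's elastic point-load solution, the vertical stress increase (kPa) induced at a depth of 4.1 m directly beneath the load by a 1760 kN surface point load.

Δσ_z ≈ 50 kPa

Boussinesq vertical stress below a point load on an elastic half-space:
Δσ_z = 3P/(2πz²) · [1 + (r/z)²]^(−5/2)
r/z = 0/4.1 = 0; [1+(r/z)²]^(−5/2) = 1.
Δσ_z = 3×1760/(2π×4.1²) × 1 = 49.99 × 1 = 49.99 kPa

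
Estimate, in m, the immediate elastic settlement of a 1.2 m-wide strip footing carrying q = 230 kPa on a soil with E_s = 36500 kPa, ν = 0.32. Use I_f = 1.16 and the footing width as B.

Immediate (elastic) settlement: S_e = q·B·(1−ν²)/E_s · I_f.
S_e = 230 × 1.2 × (1 − 0.32²) / 36500 × 1.16
    = 230 × 1.2 × 0.8976 / 36500 × 1.16
    = 0.007873 m

S_e ≈ 0.00787 m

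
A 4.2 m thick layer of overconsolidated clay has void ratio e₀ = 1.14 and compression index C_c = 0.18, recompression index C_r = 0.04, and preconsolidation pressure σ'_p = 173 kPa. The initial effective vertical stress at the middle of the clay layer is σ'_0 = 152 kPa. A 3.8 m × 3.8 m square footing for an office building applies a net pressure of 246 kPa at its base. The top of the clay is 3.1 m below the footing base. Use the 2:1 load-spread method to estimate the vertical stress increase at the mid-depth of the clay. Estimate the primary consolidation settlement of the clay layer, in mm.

S_c ≈ 23.4 mm

Mid-depth of clay below the footing base: z = 3.1 + 4.2/2 = 5.2 m.
Stress increase at mid-clay by the 2:1 spreading method:
Δσ = qBL/((B+z)(L+z)) = 246×3.8×3.8/((3.8+5.2)(3.8+5.2)) = 43.855 kPa
Final effective stress: σ'_f = 152 + 43.855 = 195.85 kPa.
σ'_f = 195.85 > σ'_p = 173 kPa, so the stress path crosses the preconsolidation pressure — recompression up to σ'_p, then virgin compression beyond:
S_c = H/(1+e₀)·[C_r·log₁₀(σ'_p/σ'_0) + C_c·log₁₀(σ'_f/σ'_p)]
    = 4.2/2.14 × [0.04×log₁₀(173/152) + 0.18×log₁₀(195.85/173)]
    = 1.9626 × [0.0022481 + 0.0096979] = 0.02345 m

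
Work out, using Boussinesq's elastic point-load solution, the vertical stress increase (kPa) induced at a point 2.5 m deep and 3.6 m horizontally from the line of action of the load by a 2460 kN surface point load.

Boussinesq vertical stress below a point load on an elastic half-space:
Δσ_z = 3P/(2πz²) · [1 + (r/z)²]^(−5/2)
r/z = 3.6/2.5 = 1.44; [1+(r/z)²]^(−5/2) = 0.060378.
Δσ_z = 3×2460/(2π×2.5²) × 0.060378 = 187.93 × 0.060378 = 11.35 kPa

Δσ_z ≈ 11.3 kPa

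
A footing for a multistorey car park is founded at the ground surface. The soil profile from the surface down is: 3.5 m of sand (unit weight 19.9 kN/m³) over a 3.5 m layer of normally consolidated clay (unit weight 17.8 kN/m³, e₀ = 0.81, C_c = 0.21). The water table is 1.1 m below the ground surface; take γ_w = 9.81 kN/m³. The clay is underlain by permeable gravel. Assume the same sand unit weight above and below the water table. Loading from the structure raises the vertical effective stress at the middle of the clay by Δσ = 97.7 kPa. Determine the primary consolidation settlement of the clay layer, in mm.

Mid-depth of clay below the ground surface: z = 3.5 + 3.5/2 = 5.25 m.
Total vertical stress at mid-clay: σ_v = 19.9×3.5 + 17.8×1.75 = 100.8 kPa.
Pore pressure: u = 9.81×(5.25 − 1.1) = 40.712 kPa.
Initial effective stress: σ'_0 = σ_v − u = 100.8 − 40.712 = 60.088 kPa.
Final effective stress: σ'_f = σ'_0 + Δσ = 60.088 + 97.7 = 157.79 kPa.
Normally consolidated clay, so the full stress increment lies on the virgin compression line:
S_c = C_c·H/(1+e₀)·log₁₀(σ'_f/σ'_0) = 0.21×3.5/(1+0.81)×log₁₀(157.79/60.088)
    = 0.40608 × 0.41929 = 0.1703 m

S_c ≈ 170 mm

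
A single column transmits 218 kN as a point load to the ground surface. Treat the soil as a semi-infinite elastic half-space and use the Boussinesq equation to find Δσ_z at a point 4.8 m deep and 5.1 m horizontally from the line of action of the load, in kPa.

Δσ_z ≈ 0.683 kPa

Boussinesq vertical stress below a point load on an elastic half-space:
Δσ_z = 3P/(2πz²) · [1 + (r/z)²]^(−5/2)
r/z = 5.1/4.8 = 1.0625; [1+(r/z)²]^(−5/2) = 0.15122.
Δσ_z = 3×218/(2π×4.8²) × 0.15122 = 4.5177 × 0.15122 = 0.6832 kPa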